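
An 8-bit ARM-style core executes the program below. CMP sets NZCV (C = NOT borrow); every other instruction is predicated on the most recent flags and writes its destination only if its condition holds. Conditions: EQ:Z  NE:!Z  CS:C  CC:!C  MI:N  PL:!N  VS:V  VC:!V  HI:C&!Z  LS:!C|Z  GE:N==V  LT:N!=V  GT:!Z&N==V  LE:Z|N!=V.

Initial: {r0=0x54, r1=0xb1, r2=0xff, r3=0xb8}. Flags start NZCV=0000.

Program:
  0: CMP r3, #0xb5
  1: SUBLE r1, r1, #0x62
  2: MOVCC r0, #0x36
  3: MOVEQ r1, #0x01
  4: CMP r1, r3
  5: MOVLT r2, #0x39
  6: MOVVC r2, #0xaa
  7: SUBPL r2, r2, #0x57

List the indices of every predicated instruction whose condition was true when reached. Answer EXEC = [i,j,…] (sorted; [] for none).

EXEC = [5,6]

0: ✓ CMP  NZCV=0010
1: · SUBLE
2: · MOVCC
3: · MOVEQ
4: ✓ CMP  NZCV=1000
5: ✓ MOVLT  r2←0x39
6: ✓ MOVVC  r2←0xaa
7: · SUBPL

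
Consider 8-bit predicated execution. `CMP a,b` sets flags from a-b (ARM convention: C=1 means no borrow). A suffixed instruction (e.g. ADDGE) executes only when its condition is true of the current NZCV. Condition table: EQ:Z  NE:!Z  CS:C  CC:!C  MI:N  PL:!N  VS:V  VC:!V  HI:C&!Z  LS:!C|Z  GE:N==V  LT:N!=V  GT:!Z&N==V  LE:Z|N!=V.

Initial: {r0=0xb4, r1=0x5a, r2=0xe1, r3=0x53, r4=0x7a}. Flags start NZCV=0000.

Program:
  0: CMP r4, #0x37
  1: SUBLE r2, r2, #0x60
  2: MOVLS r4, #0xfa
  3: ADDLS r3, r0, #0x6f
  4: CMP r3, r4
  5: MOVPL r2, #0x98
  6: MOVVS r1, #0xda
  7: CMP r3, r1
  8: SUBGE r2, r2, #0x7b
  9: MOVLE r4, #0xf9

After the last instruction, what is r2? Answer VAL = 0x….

VAL = 0xe1

0: ✓ CMP  NZCV=0010
1: · SUBLE
2: · MOVLS
3: · ADDLS
4: ✓ CMP  NZCV=1000
5: · MOVPL
6: · MOVVS
7: ✓ CMP  NZCV=1000
8: · SUBGE
9: ✓ MOVLE  r4←0xf9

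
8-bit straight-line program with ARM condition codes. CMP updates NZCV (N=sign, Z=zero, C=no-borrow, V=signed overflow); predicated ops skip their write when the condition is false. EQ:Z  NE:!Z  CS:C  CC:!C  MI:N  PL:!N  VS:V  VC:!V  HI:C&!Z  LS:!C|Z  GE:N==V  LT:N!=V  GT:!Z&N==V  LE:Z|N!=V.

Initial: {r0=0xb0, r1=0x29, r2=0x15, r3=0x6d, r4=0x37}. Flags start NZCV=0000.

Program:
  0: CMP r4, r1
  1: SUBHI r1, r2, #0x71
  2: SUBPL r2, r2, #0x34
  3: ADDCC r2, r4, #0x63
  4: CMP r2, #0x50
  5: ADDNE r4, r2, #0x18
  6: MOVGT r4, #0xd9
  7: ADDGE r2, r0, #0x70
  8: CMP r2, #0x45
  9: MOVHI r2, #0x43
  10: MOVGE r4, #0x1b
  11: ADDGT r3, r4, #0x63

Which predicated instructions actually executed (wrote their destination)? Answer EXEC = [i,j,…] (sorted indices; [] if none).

EXEC = [1,2,5,9]

0: ✓ CMP  NZCV=0010
1: ✓ SUBHI  r1←0xa4
2: ✓ SUBPL  r2←0xe1
3: · ADDCC
4: ✓ CMP  NZCV=1010
5: ✓ ADDNE  r4←0xf9
6: · MOVGT
7: · ADDGE
8: ✓ CMP  NZCV=1010
9: ✓ MOVHI  r2←0x43
10: · MOVGE
11: · ADDGT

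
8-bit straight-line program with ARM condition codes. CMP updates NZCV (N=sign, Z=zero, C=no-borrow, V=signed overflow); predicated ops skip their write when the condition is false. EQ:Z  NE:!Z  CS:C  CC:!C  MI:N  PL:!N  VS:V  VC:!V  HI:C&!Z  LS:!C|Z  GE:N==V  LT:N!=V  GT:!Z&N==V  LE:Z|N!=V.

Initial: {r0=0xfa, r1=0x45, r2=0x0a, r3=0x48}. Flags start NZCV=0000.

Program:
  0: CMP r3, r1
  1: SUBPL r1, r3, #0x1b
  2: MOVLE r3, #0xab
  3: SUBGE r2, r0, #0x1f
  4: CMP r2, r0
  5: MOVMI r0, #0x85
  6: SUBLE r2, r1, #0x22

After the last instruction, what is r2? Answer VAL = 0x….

VAL = 0x0b

[0] flags=0010 → (cmp)
[1] flags=0010 PL?T → r1=0x2d
[2] flags=0010 LE?F → skip
[3] flags=0010 GE?T → r2=0xdb
[4] flags=1000 → (cmp)
[5] flags=1000 MI?T → r0=0x85
[6] flags=1000 LE?T → r2=0x0b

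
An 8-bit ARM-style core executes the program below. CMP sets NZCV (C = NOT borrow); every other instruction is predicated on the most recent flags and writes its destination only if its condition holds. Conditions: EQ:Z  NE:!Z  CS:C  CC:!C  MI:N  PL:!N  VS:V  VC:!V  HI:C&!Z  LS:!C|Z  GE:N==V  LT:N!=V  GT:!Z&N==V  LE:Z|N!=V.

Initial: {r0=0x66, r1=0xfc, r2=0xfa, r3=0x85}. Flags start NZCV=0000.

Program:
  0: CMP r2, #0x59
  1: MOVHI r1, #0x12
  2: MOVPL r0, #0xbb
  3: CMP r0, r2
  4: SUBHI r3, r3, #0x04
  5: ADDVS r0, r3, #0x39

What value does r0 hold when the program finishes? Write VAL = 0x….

VAL = 0x66

0: ✓ CMP  NZCV=1010
1: ✓ MOVHI  r1←0x12
2: · MOVPL
3: ✓ CMP  NZCV=0000
4: · SUBHI
5: · ADDVS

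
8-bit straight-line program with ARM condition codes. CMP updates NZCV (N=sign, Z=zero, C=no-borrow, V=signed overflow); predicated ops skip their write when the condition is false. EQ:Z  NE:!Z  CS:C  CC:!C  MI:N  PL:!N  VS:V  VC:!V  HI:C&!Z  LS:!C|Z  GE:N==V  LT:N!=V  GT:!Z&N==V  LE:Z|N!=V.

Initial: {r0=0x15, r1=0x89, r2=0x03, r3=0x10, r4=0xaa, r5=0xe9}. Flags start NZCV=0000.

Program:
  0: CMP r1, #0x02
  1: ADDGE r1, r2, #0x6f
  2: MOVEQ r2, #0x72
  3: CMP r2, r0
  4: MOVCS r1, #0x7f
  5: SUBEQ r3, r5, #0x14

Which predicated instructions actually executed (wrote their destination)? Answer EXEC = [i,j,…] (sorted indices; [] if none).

EXEC = []

0: ✓ CMP  NZCV=1010
1: · ADDGE
2: · MOVEQ
3: ✓ CMP  NZCV=1000
4: · MOVCS
5: · SUBEQ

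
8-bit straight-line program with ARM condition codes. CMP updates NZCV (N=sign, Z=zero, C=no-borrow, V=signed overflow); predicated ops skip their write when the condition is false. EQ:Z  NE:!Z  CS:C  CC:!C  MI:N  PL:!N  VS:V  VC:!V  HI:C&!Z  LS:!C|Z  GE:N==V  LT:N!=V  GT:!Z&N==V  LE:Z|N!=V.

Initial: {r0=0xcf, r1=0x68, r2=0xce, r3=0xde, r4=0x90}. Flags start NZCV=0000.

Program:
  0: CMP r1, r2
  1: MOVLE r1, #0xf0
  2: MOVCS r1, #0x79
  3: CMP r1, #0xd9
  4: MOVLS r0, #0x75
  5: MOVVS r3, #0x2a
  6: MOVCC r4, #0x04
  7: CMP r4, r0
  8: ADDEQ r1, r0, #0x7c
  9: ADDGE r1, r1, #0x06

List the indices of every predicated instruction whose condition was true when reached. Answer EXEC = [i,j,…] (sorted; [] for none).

EXEC = [4,5,6]

0: ✓ CMP  NZCV=1001
1: · MOVLE
2: · MOVCS
3: ✓ CMP  NZCV=1001
4: ✓ MOVLS  r0←0x75
5: ✓ MOVVS  r3←0x2a
6: ✓ MOVCC  r4←0x04
7: ✓ CMP  NZCV=1000
8: · ADDEQ
9: · ADDGE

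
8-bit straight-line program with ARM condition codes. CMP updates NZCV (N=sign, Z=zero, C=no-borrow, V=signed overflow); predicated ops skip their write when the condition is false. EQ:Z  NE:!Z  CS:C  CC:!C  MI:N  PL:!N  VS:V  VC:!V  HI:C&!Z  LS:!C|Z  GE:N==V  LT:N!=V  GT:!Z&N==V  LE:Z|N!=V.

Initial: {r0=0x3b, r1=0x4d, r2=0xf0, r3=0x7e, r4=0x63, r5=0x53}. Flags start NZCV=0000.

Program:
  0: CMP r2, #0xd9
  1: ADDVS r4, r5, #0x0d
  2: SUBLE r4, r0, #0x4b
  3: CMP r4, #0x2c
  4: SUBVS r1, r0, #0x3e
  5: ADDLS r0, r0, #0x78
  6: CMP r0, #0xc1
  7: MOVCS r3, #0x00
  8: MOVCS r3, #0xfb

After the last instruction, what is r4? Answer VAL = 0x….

VAL = 0x63

0: ✓ CMP  NZCV=0010
1: · ADDVS
2: · SUBLE
3: ✓ CMP  NZCV=0010
4: · SUBVS
5: · ADDLS
6: ✓ CMP  NZCV=0000
7: · MOVCS
8: · MOVCS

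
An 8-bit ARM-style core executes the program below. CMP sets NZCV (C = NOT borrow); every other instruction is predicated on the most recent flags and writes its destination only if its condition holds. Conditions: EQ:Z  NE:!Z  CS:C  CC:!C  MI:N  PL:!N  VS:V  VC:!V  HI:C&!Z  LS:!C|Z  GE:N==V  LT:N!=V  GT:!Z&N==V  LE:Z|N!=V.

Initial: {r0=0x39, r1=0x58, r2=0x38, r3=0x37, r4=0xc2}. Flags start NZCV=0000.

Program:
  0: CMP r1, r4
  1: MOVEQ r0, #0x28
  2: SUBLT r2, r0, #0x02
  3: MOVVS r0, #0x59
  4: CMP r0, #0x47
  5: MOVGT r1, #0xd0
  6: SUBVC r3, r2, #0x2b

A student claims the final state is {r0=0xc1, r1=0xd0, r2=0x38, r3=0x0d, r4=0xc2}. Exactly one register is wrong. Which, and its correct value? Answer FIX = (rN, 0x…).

[0] flags=1001 → (cmp)
[1] flags=1001 EQ?F → skip
[2] flags=1001 LT?F → skip
[3] flags=1001 VS?T → r0=0x59
[4] flags=0010 → (cmp)
[5] flags=0010 GT?T → r1=0xd0
[6] flags=0010 VC?T → r3=0x0d

FIX = (r0, 0x59)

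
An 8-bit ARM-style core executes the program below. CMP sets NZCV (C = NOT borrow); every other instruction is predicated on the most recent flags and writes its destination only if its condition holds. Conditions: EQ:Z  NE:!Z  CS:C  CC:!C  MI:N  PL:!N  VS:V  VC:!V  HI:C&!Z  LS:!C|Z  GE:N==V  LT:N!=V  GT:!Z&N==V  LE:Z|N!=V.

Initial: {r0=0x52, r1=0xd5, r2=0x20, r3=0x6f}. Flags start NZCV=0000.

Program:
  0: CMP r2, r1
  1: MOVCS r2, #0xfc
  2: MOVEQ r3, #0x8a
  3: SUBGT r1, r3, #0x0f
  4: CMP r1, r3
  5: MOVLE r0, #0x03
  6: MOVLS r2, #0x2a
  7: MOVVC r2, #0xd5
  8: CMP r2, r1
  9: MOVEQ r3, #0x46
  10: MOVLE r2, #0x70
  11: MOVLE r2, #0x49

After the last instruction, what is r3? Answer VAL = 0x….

[0] flags=0000 → (cmp)
[1] flags=0000 CS?F → skip
[2] flags=0000 EQ?F → skip
[3] flags=0000 GT?T → r1=0x60
[4] flags=1000 → (cmp)
[5] flags=1000 LE?T → r0=0x03
[6] flags=1000 LS?T → r2=0x2a
[7] flags=1000 VC?T → r2=0xd5
[8] flags=0011 → (cmp)
[9] flags=0011 EQ?F → skip
[10] flags=0011 LE?T → r2=0x70
[11] flags=0011 LE?T → r2=0x49

VAL = 0x6f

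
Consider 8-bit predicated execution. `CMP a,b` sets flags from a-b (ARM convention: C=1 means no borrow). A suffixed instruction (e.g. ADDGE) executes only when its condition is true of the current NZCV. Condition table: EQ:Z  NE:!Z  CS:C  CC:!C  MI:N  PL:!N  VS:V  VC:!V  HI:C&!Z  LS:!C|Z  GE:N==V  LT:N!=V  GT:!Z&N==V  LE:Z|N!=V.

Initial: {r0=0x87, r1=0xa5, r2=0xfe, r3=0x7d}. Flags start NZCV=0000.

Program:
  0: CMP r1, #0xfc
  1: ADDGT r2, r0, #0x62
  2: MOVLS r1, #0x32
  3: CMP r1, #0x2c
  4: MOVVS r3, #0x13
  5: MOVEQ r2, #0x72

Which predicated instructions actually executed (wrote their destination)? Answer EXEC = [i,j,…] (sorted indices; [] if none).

EXEC = [2]

[0] flags=1000 → (cmp)
[1] flags=1000 GT?F → skip
[2] flags=1000 LS?T → r1=0x32
[3] flags=0010 → (cmp)
[4] flags=0010 VS?F → skip
[5] flags=0010 EQ?F → skip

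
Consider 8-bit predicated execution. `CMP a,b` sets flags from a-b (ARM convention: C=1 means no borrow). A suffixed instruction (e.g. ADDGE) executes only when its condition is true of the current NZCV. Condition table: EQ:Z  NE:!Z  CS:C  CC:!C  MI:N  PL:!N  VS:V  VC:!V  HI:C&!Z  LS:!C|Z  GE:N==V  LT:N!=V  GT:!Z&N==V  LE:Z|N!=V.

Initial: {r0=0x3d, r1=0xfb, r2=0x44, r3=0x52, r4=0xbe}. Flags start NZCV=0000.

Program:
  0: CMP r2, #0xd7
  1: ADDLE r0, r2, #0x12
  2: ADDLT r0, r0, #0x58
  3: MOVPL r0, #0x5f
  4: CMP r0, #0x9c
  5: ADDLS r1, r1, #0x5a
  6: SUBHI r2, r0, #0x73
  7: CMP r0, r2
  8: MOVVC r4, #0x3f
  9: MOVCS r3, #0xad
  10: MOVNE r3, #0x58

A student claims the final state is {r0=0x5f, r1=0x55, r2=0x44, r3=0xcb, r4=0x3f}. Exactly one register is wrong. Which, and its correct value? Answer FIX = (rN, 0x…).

0: ✓ CMP  NZCV=0000
1: · ADDLE
2: · ADDLT
3: ✓ MOVPL  r0←0x5f
4: ✓ CMP  NZCV=1001
5: ✓ ADDLS  r1←0x55
6: · SUBHI
7: ✓ CMP  NZCV=0010
8: ✓ MOVVC  r4←0x3f
9: ✓ MOVCS  r3←0xad
10: ✓ MOVNE  r3←0x58

FIX = (r3, 0x58)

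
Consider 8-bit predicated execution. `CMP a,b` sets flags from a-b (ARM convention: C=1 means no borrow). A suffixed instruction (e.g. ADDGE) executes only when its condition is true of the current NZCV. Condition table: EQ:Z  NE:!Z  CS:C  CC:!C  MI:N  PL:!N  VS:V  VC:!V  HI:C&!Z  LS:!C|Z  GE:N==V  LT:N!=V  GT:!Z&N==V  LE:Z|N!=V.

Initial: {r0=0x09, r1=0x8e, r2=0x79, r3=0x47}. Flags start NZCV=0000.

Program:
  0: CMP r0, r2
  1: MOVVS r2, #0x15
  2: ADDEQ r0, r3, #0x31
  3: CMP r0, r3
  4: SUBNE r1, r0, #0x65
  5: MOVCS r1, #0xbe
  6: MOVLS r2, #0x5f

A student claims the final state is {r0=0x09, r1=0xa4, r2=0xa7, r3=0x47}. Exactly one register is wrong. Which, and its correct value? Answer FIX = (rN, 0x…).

FIX = (r2, 0x5f)

0: ✓ CMP  NZCV=1000
1: · MOVVS
2: · ADDEQ
3: ✓ CMP  NZCV=1000
4: ✓ SUBNE  r1←0xa4
5: · MOVCS
6: ✓ MOVLS  r2←0x5f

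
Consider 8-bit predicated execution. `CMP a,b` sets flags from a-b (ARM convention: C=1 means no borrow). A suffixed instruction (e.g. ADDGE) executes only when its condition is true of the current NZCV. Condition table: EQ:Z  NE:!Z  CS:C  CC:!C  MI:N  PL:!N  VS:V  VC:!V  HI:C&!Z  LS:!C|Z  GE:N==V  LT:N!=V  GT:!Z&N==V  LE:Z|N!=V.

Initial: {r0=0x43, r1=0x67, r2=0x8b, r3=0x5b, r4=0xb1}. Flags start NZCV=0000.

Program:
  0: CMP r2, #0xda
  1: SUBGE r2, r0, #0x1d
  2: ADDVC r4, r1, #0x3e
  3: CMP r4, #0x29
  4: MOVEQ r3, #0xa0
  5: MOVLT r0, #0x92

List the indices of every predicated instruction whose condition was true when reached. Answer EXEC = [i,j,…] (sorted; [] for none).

[0] flags=1000 → (cmp)
[1] flags=1000 GE?F → skip
[2] flags=1000 VC?T → r4=0xa5
[3] flags=0011 → (cmp)
[4] flags=0011 EQ?F → skip
[5] flags=0011 LT?T → r0=0x92

EXEC = [2,5]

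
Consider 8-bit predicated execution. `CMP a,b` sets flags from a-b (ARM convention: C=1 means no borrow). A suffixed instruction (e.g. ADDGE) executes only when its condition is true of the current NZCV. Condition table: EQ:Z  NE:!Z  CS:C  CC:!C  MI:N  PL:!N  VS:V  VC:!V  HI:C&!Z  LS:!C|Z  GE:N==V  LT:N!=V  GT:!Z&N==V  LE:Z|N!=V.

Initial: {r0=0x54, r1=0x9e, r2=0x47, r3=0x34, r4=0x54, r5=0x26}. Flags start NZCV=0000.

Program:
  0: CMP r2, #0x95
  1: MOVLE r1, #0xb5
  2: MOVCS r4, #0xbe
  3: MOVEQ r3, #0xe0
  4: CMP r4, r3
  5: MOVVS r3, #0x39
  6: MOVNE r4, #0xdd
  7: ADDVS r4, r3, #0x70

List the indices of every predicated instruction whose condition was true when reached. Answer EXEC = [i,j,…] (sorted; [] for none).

EXEC = [6]

[0] flags=1001 → (cmp)
[1] flags=1001 LE?F → skip
[2] flags=1001 CS?F → skip
[3] flags=1001 EQ?F → skip
[4] flags=0010 → (cmp)
[5] flags=0010 VS?F → skip
[6] flags=0010 NE?T → r4=0xdd
[7] flags=0010 VS?F → skip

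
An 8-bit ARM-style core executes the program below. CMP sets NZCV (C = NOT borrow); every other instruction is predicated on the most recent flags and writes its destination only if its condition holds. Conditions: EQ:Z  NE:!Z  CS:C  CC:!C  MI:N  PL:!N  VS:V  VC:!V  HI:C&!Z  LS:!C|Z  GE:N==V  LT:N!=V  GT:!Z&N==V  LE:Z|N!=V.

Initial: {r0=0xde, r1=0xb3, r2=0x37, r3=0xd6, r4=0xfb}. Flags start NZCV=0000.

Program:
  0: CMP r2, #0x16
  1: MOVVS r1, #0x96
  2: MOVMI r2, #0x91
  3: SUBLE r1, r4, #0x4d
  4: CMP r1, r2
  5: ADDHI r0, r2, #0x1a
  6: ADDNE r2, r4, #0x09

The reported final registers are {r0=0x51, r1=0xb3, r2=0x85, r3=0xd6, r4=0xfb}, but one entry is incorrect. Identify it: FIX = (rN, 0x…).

[0] flags=0010 → (cmp)
[1] flags=0010 VS?F → skip
[2] flags=0010 MI?F → skip
[3] flags=0010 LE?F → skip
[4] flags=0011 → (cmp)
[5] flags=0011 HI?T → r0=0x51
[6] flags=0011 NE?T → r2=0x04

FIX = (r2, 0x04)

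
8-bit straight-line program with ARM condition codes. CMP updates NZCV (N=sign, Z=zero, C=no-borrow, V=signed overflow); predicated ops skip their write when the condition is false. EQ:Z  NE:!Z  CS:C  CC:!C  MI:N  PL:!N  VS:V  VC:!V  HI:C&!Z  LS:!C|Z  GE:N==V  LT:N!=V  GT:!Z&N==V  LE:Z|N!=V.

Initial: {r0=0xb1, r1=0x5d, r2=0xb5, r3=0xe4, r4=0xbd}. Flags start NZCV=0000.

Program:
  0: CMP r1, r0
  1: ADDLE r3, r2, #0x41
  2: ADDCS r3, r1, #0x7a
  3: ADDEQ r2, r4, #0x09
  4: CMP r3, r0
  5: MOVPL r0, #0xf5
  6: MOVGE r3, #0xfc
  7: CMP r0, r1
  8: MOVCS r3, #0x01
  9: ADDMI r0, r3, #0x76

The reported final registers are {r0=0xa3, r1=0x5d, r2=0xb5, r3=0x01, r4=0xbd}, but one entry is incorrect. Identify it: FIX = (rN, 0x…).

0: ✓ CMP  NZCV=1001
1: · ADDLE
2: · ADDCS
3: · ADDEQ
4: ✓ CMP  NZCV=0010
5: ✓ MOVPL  r0←0xf5
6: ✓ MOVGE  r3←0xfc
7: ✓ CMP  NZCV=1010
8: ✓ MOVCS  r3←0x01
9: ✓ ADDMI  r0←0x77

FIX = (r0, 0x77)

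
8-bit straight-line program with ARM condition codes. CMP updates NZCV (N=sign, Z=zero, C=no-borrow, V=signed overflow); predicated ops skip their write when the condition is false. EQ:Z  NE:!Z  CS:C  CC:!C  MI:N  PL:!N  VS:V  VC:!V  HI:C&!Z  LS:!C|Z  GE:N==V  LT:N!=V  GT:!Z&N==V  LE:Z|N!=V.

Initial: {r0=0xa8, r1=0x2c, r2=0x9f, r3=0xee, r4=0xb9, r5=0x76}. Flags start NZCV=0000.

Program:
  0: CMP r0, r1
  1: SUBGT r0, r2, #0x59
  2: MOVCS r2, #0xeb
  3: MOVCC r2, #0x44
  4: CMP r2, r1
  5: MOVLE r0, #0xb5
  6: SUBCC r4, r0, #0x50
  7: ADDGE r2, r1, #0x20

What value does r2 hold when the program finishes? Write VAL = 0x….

VAL = 0xeb

0: ✓ CMP  NZCV=0011
1: · SUBGT
2: ✓ MOVCS  r2←0xeb
3: · MOVCC
4: ✓ CMP  NZCV=1010
5: ✓ MOVLE  r0←0xb5
6: · SUBCC
7: · ADDGE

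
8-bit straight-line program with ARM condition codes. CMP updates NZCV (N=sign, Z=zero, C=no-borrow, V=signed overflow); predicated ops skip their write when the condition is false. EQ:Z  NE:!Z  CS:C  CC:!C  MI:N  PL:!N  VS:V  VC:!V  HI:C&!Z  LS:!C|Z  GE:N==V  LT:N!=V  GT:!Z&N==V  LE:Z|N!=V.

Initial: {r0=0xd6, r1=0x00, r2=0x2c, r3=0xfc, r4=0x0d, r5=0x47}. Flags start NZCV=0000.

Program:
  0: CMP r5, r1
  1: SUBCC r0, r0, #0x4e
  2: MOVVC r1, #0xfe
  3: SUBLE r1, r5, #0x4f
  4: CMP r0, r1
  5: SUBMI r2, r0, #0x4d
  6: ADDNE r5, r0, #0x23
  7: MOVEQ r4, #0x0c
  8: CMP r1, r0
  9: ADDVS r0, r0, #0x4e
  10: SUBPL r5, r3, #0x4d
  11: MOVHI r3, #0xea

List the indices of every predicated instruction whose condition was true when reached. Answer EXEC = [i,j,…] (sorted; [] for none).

[0] flags=0010 → (cmp)
[1] flags=0010 CC?F → skip
[2] flags=0010 VC?T → r1=0xfe
[3] flags=0010 LE?F → skip
[4] flags=1000 → (cmp)
[5] flags=1000 MI?T → r2=0x89
[6] flags=1000 NE?T → r5=0xf9
[7] flags=1000 EQ?F → skip
[8] flags=0010 → (cmp)
[9] flags=0010 VS?F → skip
[10] flags=0010 PL?T → r5=0xaf
[11] flags=0010 HI?T → r3=0xea

EXEC = [2,5,6,10,11]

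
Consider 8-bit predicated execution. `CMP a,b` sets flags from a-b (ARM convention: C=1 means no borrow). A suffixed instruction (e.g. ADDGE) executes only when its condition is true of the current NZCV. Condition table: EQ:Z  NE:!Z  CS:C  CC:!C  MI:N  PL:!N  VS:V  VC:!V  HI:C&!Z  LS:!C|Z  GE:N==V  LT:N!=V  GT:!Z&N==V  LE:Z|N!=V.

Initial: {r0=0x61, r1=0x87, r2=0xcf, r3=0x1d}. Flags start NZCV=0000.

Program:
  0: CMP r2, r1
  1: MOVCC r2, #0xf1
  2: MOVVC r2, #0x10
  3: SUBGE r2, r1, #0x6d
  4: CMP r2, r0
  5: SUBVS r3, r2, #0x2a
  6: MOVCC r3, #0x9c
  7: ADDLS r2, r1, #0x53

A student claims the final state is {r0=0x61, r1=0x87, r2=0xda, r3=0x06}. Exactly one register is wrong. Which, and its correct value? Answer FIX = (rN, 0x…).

FIX = (r3, 0x9c)

[0] flags=0010 → (cmp)
[1] flags=0010 CC?F → skip
[2] flags=0010 VC?T → r2=0x10
[3] flags=0010 GE?T → r2=0x1a
[4] flags=1000 → (cmp)
[5] flags=1000 VS?F → skip
[6] flags=1000 CC?T → r3=0x9c
[7] flags=1000 LS?T → r2=0xda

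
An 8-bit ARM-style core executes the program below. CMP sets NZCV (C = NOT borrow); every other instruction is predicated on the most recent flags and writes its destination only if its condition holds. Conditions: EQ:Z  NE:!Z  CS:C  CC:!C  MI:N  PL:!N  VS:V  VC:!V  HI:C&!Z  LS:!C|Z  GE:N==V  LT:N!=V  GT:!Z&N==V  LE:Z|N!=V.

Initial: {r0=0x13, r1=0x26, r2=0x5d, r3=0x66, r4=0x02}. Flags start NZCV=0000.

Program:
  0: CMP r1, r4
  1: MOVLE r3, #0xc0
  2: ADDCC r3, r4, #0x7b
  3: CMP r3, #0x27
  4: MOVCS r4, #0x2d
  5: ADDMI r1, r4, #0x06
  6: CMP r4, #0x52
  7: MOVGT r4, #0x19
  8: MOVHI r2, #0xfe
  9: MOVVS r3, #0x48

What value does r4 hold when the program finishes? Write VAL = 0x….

VAL = 0x2d

[0] flags=0010 → (cmp)
[1] flags=0010 LE?F → skip
[2] flags=0010 CC?F → skip
[3] flags=0010 → (cmp)
[4] flags=0010 CS?T → r4=0x2d
[5] flags=0010 MI?F → skip
[6] flags=1000 → (cmp)
[7] flags=1000 GT?F → skip
[8] flags=1000 HI?F → skip
[9] flags=1000 VS?F → skip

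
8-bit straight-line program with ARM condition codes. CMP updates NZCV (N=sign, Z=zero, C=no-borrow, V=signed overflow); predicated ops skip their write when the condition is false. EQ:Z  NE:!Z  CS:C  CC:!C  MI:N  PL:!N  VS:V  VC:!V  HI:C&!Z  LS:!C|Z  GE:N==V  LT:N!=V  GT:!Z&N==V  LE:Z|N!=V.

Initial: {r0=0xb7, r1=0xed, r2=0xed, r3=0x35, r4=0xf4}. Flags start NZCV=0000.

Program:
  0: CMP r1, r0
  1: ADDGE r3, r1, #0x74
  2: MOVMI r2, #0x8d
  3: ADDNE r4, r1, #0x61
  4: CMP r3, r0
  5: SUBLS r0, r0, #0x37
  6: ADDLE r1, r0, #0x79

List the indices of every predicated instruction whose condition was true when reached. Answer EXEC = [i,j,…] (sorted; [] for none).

EXEC = [1,3,5]

0: ✓ CMP  NZCV=0010
1: ✓ ADDGE  r3←0x61
2: · MOVMI
3: ✓ ADDNE  r4←0x4e
4: ✓ CMP  NZCV=1001
5: ✓ SUBLS  r0←0x80
6: · ADDLE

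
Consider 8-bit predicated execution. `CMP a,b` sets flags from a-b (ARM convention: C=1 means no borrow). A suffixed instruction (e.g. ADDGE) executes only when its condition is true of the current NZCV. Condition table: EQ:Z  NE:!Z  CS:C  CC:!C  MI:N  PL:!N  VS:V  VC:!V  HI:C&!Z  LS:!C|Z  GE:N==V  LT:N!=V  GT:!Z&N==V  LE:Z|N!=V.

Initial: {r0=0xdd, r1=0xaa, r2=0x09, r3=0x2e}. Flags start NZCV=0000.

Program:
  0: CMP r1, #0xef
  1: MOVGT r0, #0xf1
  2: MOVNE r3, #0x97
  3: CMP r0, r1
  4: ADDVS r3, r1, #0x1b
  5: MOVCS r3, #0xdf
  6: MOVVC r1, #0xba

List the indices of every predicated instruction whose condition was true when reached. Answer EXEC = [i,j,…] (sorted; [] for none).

0: ✓ CMP  NZCV=1000
1: · MOVGT
2: ✓ MOVNE  r3←0x97
3: ✓ CMP  NZCV=0010
4: · ADDVS
5: ✓ MOVCS  r3←0xdf
6: ✓ MOVVC  r1←0xba

EXEC = [2,5,6]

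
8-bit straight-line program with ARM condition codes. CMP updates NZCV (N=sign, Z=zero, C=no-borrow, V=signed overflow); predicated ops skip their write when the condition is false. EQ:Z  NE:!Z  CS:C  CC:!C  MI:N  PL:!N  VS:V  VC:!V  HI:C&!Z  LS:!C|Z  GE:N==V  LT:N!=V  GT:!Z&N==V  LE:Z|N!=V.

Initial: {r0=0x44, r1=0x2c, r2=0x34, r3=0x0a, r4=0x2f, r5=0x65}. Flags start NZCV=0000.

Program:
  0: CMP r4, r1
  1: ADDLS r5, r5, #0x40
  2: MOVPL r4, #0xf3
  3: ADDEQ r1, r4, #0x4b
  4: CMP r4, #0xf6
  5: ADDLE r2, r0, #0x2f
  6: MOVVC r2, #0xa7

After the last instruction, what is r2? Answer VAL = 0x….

0: ✓ CMP  NZCV=0010
1: · ADDLS
2: ✓ MOVPL  r4←0xf3
3: · ADDEQ
4: ✓ CMP  NZCV=1000
5: ✓ ADDLE  r2←0x73
6: ✓ MOVVC  r2←0xa7

VAL = 0xa7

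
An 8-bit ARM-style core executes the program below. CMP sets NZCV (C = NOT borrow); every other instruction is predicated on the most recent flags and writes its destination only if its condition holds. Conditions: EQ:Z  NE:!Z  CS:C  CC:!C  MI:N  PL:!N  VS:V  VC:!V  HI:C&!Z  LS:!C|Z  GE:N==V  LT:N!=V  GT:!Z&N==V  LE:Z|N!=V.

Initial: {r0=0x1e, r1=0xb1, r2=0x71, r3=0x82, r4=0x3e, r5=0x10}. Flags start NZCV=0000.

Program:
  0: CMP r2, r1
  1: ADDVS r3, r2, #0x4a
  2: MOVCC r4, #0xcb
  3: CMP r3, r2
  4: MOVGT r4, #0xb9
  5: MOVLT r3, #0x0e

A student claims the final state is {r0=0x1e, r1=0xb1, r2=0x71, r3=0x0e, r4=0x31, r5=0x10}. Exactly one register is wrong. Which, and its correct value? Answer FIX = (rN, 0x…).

[0] flags=1001 → (cmp)
[1] flags=1001 VS?T → r3=0xbb
[2] flags=1001 CC?T → r4=0xcb
[3] flags=0011 → (cmp)
[4] flags=0011 GT?F → skip
[5] flags=0011 LT?T → r3=0x0e

FIX = (r4, 0xcb)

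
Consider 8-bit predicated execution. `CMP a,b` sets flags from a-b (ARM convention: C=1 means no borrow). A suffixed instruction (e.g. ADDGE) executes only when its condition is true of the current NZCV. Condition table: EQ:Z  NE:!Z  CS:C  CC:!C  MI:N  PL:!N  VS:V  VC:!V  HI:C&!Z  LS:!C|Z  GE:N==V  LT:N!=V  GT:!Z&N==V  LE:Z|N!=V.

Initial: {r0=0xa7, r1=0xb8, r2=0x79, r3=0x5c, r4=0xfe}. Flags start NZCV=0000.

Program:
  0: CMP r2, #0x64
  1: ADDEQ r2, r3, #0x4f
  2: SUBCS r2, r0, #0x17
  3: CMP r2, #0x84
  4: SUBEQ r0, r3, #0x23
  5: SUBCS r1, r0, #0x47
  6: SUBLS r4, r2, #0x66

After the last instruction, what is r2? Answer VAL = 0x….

[0] flags=0010 → (cmp)
[1] flags=0010 EQ?F → skip
[2] flags=0010 CS?T → r2=0x90
[3] flags=0010 → (cmp)
[4] flags=0010 EQ?F → skip
[5] flags=0010 CS?T → r1=0x60
[6] flags=0010 LS?F → skip

VAL = 0x90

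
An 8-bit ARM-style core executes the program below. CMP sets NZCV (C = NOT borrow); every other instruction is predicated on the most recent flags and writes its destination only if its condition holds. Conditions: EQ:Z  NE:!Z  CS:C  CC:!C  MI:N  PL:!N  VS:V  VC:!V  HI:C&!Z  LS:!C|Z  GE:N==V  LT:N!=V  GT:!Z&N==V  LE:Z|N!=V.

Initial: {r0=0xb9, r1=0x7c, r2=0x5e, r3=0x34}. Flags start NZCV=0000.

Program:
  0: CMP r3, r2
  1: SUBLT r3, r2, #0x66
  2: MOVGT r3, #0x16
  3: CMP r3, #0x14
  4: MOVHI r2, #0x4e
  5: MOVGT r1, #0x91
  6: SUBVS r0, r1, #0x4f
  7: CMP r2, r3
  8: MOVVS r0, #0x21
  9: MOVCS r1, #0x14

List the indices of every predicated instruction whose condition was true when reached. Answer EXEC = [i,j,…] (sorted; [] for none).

[0] flags=1000 → (cmp)
[1] flags=1000 LT?T → r3=0xf8
[2] flags=1000 GT?F → skip
[3] flags=1010 → (cmp)
[4] flags=1010 HI?T → r2=0x4e
[5] flags=1010 GT?F → skip
[6] flags=1010 VS?F → skip
[7] flags=0000 → (cmp)
[8] flags=0000 VS?F → skip
[9] flags=0000 CS?F → skip

EXEC = [1,4]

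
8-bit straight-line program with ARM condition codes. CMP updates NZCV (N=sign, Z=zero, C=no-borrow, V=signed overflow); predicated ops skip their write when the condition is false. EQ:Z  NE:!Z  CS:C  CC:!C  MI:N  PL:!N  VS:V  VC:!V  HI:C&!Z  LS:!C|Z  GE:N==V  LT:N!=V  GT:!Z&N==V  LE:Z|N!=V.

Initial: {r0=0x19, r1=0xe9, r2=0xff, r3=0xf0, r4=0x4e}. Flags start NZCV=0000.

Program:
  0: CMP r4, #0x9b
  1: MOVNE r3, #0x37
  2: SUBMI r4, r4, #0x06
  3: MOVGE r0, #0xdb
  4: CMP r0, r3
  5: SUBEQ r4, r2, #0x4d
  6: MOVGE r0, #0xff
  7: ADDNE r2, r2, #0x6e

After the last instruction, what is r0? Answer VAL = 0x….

0: ✓ CMP  NZCV=1001
1: ✓ MOVNE  r3←0x37
2: ✓ SUBMI  r4←0x48
3: ✓ MOVGE  r0←0xdb
4: ✓ CMP  NZCV=1010
5: · SUBEQ
6: · MOVGE
7: ✓ ADDNE  r2←0x6d

VAL = 0xdb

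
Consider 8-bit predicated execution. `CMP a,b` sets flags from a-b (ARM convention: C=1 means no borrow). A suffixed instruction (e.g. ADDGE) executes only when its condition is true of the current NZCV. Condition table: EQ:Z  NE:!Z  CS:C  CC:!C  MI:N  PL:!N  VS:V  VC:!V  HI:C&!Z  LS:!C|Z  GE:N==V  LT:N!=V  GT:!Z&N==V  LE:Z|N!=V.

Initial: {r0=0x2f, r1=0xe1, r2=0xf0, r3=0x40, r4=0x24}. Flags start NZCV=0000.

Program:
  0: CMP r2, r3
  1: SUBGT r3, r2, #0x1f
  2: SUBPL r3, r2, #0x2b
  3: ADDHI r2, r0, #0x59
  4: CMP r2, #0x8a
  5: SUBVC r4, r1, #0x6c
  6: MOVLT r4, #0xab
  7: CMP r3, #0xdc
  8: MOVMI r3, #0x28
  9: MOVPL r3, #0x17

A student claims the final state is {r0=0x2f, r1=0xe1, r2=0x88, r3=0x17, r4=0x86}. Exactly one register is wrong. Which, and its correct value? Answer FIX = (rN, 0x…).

FIX = (r4, 0xab)

[0] flags=1010 → (cmp)
[1] flags=1010 GT?F → skip
[2] flags=1010 PL?F → skip
[3] flags=1010 HI?T → r2=0x88
[4] flags=1000 → (cmp)
[5] flags=1000 VC?T → r4=0x75
[6] flags=1000 LT?T → r4=0xab
[7] flags=0000 → (cmp)
[8] flags=0000 MI?F → skip
[9] flags=0000 PL?T → r3=0x17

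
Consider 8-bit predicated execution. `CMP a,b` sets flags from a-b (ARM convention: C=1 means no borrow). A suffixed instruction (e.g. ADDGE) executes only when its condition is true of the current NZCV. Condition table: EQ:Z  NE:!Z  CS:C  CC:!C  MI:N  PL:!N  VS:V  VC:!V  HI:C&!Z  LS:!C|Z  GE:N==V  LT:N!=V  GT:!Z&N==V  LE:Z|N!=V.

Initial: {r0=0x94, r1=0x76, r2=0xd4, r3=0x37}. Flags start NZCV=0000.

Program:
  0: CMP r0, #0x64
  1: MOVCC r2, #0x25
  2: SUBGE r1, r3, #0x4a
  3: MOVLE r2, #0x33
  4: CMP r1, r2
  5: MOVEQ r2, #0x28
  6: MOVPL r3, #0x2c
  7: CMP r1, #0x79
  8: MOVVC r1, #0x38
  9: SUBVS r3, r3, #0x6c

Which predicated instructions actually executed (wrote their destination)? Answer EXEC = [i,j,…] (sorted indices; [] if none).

0: ✓ CMP  NZCV=0011
1: · MOVCC
2: · SUBGE
3: ✓ MOVLE  r2←0x33
4: ✓ CMP  NZCV=0010
5: · MOVEQ
6: ✓ MOVPL  r3←0x2c
7: ✓ CMP  NZCV=1000
8: ✓ MOVVC  r1←0x38
9: · SUBVS

EXEC = [3,6,8]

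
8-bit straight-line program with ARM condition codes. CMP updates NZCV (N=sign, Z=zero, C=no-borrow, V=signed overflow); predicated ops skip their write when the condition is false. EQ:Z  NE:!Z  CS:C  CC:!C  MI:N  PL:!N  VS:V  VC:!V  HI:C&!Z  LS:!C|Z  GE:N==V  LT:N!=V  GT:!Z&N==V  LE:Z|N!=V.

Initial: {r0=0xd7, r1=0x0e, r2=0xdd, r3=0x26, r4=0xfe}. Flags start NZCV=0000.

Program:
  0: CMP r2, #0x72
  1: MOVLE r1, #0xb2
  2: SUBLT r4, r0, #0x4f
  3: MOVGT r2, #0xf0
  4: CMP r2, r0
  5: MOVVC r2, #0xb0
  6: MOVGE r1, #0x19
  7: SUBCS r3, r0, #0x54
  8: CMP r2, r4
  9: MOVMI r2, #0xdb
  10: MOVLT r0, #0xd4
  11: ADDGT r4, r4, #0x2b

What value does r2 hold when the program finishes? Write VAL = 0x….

[0] flags=0011 → (cmp)
[1] flags=0011 LE?T → r1=0xb2
[2] flags=0011 LT?T → r4=0x88
[3] flags=0011 GT?F → skip
[4] flags=0010 → (cmp)
[5] flags=0010 VC?T → r2=0xb0
[6] flags=0010 GE?T → r1=0x19
[7] flags=0010 CS?T → r3=0x83
[8] flags=0010 → (cmp)
[9] flags=0010 MI?F → skip
[10] flags=0010 LT?F → skip
[11] flags=0010 GT?T → r4=0xb3

VAL = 0xb0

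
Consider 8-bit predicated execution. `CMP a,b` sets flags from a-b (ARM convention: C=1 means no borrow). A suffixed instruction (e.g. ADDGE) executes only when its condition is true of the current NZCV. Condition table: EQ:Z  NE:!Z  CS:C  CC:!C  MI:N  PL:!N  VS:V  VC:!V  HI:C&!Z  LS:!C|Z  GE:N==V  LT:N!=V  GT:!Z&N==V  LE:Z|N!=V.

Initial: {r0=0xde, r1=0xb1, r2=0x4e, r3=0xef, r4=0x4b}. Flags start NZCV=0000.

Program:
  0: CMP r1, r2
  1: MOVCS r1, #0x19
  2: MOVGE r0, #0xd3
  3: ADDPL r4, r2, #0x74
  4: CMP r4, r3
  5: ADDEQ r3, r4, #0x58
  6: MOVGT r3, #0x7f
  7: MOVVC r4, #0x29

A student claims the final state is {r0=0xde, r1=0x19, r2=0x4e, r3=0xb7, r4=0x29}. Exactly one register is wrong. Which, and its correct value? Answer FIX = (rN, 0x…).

[0] flags=0011 → (cmp)
[1] flags=0011 CS?T → r1=0x19
[2] flags=0011 GE?F → skip
[3] flags=0011 PL?T → r4=0xc2
[4] flags=1000 → (cmp)
[5] flags=1000 EQ?F → skip
[6] flags=1000 GT?F → skip
[7] flags=1000 VC?T → r4=0x29

FIX = (r3, 0xef)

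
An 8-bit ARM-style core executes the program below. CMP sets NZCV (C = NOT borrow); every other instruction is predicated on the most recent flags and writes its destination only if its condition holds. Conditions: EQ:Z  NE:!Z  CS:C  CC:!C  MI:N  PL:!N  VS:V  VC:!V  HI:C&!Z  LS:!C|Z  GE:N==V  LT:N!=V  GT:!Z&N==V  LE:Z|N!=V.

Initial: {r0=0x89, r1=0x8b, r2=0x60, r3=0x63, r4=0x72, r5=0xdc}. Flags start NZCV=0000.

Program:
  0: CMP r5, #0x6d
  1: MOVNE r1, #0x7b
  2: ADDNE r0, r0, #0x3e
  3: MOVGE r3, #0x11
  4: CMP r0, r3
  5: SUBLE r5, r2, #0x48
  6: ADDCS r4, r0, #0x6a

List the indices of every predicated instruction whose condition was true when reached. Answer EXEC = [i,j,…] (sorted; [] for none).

EXEC = [1,2,5,6]

[0] flags=0011 → (cmp)
[1] flags=0011 NE?T → r1=0x7b
[2] flags=0011 NE?T → r0=0xc7
[3] flags=0011 GE?F → skip
[4] flags=0011 → (cmp)
[5] flags=0011 LE?T → r5=0x18
[6] flags=0011 CS?T → r4=0x31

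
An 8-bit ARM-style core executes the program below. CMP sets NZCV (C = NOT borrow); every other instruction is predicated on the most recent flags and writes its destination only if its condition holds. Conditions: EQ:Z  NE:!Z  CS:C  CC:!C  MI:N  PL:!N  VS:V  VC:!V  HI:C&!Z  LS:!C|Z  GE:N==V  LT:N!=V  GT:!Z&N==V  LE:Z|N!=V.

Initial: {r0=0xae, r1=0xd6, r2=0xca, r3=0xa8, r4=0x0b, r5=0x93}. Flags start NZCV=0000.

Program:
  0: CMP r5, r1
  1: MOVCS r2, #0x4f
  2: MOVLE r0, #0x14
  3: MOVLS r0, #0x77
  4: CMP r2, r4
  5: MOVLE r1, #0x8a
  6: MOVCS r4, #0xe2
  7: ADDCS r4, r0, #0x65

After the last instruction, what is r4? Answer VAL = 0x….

[0] flags=1000 → (cmp)
[1] flags=1000 CS?F → skip
[2] flags=1000 LE?T → r0=0x14
[3] flags=1000 LS?T → r0=0x77
[4] flags=1010 → (cmp)
[5] flags=1010 LE?T → r1=0x8a
[6] flags=1010 CS?T → r4=0xe2
[7] flags=1010 CS?T → r4=0xdc

VAL = 0xdc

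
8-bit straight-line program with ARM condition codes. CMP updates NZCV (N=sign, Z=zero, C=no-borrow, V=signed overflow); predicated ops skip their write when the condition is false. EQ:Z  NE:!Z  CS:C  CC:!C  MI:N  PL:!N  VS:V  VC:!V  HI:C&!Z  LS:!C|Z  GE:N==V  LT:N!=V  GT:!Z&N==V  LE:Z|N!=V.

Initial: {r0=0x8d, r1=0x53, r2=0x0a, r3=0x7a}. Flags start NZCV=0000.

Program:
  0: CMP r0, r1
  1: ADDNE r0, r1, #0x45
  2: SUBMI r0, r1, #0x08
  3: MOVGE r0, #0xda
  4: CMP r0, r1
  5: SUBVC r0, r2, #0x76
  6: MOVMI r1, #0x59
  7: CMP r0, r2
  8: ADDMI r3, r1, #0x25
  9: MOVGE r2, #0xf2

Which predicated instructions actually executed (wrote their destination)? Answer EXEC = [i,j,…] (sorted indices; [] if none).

[0] flags=0011 → (cmp)
[1] flags=0011 NE?T → r0=0x98
[2] flags=0011 MI?F → skip
[3] flags=0011 GE?F → skip
[4] flags=0011 → (cmp)
[5] flags=0011 VC?F → skip
[6] flags=0011 MI?F → skip
[7] flags=1010 → (cmp)
[8] flags=1010 MI?T → r3=0x78
[9] flags=1010 GE?F → skip

EXEC = [1,8]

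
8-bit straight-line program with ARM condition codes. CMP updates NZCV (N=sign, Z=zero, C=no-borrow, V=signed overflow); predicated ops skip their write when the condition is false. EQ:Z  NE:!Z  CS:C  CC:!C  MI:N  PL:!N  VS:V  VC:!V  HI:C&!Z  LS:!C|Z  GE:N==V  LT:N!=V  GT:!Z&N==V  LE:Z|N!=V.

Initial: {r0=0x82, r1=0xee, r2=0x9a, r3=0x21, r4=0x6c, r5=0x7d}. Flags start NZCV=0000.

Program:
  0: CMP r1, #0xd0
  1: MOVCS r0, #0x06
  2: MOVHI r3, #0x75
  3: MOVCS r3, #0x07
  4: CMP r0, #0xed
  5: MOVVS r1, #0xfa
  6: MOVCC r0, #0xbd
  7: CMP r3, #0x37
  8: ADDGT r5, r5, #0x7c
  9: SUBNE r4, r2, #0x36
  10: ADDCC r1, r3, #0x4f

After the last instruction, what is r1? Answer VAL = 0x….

[0] flags=0010 → (cmp)
[1] flags=0010 CS?T → r0=0x06
[2] flags=0010 HI?T → r3=0x75
[3] flags=0010 CS?T → r3=0x07
[4] flags=0000 → (cmp)
[5] flags=0000 VS?F → skip
[6] flags=0000 CC?T → r0=0xbd
[7] flags=1000 → (cmp)
[8] flags=1000 GT?F → skip
[9] flags=1000 NE?T → r4=0x64
[10] flags=1000 CC?T → r1=0x56

VAL = 0x56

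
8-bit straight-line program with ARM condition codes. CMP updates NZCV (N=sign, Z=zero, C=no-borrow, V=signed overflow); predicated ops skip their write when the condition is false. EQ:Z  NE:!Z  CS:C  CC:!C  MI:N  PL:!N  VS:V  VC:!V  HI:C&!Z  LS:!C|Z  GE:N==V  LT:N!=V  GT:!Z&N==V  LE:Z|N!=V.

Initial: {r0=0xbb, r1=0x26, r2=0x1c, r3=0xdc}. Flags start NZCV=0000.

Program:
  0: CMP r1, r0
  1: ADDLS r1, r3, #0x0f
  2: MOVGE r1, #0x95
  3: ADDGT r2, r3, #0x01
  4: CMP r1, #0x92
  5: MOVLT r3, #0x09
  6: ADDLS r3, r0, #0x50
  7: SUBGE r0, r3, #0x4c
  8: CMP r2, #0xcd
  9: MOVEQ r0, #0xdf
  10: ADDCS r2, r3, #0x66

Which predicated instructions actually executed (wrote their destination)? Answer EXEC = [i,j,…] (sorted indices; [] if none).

[0] flags=0000 → (cmp)
[1] flags=0000 LS?T → r1=0xeb
[2] flags=0000 GE?T → r1=0x95
[3] flags=0000 GT?T → r2=0xdd
[4] flags=0010 → (cmp)
[5] flags=0010 LT?F → skip
[6] flags=0010 LS?F → skip
[7] flags=0010 GE?T → r0=0x90
[8] flags=0010 → (cmp)
[9] flags=0010 EQ?F → skip
[10] flags=0010 CS?T → r2=0x42

EXEC = [1,2,3,7,10]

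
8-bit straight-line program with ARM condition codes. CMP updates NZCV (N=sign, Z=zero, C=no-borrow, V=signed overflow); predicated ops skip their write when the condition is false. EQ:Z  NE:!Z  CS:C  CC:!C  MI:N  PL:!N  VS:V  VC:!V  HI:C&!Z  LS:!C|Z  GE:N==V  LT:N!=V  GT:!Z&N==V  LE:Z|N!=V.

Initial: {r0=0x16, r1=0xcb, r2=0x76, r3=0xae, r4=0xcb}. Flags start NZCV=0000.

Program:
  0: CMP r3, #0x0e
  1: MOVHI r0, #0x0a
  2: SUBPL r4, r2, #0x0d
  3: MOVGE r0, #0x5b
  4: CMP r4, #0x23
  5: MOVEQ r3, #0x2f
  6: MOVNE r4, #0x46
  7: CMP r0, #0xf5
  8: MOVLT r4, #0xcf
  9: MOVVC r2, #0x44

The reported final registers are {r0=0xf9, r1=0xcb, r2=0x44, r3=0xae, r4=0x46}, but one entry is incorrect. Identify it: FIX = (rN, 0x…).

0: ✓ CMP  NZCV=1010
1: ✓ MOVHI  r0←0x0a
2: · SUBPL
3: · MOVGE
4: ✓ CMP  NZCV=1010
5: · MOVEQ
6: ✓ MOVNE  r4←0x46
7: ✓ CMP  NZCV=0000
8: · MOVLT
9: ✓ MOVVC  r2←0x44

FIX = (r0, 0x0a)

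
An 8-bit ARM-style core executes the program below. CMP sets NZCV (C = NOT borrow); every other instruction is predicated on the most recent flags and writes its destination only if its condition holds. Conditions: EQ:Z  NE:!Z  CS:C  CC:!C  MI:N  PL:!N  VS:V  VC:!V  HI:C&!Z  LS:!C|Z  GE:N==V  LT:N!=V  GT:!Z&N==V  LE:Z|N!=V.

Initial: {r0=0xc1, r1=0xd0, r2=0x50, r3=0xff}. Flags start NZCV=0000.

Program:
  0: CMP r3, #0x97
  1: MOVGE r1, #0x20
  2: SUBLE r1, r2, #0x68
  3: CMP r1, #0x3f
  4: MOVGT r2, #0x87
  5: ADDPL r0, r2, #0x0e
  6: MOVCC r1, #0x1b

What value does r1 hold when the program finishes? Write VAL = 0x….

VAL = 0x1b

0: ✓ CMP  NZCV=0010
1: ✓ MOVGE  r1←0x20
2: · SUBLE
3: ✓ CMP  NZCV=1000
4: · MOVGT
5: · ADDPL
6: ✓ MOVCC  r1←0x1b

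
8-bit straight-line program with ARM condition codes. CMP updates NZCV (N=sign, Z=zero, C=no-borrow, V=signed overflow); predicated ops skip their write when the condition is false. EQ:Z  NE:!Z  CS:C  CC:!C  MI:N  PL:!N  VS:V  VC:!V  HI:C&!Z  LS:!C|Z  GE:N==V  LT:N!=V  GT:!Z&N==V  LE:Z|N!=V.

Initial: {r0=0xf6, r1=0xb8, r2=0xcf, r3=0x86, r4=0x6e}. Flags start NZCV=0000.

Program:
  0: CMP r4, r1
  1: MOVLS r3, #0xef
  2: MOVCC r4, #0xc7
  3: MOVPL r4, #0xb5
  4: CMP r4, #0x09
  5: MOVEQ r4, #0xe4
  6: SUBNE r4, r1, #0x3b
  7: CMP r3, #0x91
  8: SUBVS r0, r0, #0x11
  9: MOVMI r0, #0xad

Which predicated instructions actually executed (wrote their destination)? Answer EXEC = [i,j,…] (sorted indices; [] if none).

[0] flags=1001 → (cmp)
[1] flags=1001 LS?T → r3=0xef
[2] flags=1001 CC?T → r4=0xc7
[3] flags=1001 PL?F → skip
[4] flags=1010 → (cmp)
[5] flags=1010 EQ?F → skip
[6] flags=1010 NE?T → r4=0x7d
[7] flags=0010 → (cmp)
[8] flags=0010 VS?F → skip
[9] flags=0010 MI?F → skip

EXEC = [1,2,6]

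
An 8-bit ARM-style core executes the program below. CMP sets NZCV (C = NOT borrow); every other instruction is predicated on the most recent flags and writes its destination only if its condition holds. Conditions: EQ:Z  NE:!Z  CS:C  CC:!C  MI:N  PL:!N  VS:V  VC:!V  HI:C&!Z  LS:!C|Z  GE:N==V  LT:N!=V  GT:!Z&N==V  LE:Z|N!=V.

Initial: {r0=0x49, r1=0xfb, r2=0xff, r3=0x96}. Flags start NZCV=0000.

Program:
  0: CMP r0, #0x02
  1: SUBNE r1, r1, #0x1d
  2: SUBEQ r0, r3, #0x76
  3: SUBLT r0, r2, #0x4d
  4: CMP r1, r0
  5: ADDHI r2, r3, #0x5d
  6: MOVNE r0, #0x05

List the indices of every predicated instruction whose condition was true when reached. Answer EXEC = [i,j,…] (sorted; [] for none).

0: ✓ CMP  NZCV=0010
1: ✓ SUBNE  r1←0xde
2: · SUBEQ
3: · SUBLT
4: ✓ CMP  NZCV=1010
5: ✓ ADDHI  r2←0xf3
6: ✓ MOVNE  r0←0x05

EXEC = [1,5,6]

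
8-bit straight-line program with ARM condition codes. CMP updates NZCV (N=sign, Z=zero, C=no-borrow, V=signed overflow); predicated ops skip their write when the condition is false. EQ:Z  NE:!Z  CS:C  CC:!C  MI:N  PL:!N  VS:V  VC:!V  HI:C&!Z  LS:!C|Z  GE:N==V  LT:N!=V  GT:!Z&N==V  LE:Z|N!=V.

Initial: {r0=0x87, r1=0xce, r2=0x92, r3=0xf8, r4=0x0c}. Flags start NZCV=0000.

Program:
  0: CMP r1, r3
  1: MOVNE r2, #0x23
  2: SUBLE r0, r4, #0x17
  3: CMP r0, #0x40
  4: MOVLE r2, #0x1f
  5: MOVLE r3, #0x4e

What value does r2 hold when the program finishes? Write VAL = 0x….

VAL = 0x1f

0: ✓ CMP  NZCV=1000
1: ✓ MOVNE  r2←0x23
2: ✓ SUBLE  r0←0xf5
3: ✓ CMP  NZCV=1010
4: ✓ MOVLE  r2←0x1f
5: ✓ MOVLE  r3←0x4e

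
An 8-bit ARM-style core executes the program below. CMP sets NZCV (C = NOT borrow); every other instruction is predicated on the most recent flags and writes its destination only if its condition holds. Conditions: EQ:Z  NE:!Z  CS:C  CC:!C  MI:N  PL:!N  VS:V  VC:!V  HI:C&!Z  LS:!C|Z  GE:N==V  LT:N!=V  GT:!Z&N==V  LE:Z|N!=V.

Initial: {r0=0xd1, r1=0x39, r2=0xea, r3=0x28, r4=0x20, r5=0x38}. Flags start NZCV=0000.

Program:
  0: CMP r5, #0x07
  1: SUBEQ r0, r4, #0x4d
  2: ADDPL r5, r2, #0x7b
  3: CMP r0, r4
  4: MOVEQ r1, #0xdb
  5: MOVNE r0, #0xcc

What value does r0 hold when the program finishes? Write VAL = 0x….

VAL = 0xcc

0: ✓ CMP  NZCV=0010
1: · SUBEQ
2: ✓ ADDPL  r5←0x65
3: ✓ CMP  NZCV=1010
4: · MOVEQ
5: ✓ MOVNE  r0←0xcc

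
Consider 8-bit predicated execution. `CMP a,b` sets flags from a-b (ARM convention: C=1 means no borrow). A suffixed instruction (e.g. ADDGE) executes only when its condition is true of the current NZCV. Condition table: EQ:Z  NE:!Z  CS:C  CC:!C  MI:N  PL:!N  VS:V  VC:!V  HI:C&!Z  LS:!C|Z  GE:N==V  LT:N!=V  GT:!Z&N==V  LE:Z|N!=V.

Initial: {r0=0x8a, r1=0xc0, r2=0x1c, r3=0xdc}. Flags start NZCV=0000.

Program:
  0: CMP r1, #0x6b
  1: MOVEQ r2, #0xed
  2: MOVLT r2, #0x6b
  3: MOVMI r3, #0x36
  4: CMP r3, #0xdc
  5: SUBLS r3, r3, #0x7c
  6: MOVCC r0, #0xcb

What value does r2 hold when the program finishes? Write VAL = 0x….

0: ✓ CMP  NZCV=0011
1: · MOVEQ
2: ✓ MOVLT  r2←0x6b
3: · MOVMI
4: ✓ CMP  NZCV=0110
5: ✓ SUBLS  r3←0x60
6: · MOVCC

VAL = 0x6b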